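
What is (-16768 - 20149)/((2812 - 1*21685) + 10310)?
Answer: 36917/8563 ≈ 4.3112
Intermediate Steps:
(-16768 - 20149)/((2812 - 1*21685) + 10310) = -36917/((2812 - 21685) + 10310) = -36917/(-18873 + 10310) = -36917/(-8563) = -36917*(-1/8563) = 36917/8563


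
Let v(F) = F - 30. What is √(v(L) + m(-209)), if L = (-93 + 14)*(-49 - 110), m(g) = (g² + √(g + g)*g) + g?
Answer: √(56003 - 209*I*√418) ≈ 236.82 - 9.0216*I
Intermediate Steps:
m(g) = g + g² + √2*g^(3/2) (m(g) = (g² + √(2*g)*g) + g = (g² + (√2*√g)*g) + g = (g² + √2*g^(3/2)) + g = g + g² + √2*g^(3/2))
L = 12561 (L = -79*(-159) = 12561)
v(F) = -30 + F
√(v(L) + m(-209)) = √((-30 + 12561) + (-209 + (-209)² + √2*(-209)^(3/2))) = √(12531 + (-209 + 43681 + √2*(-209*I*√209))) = √(12531 + (-209 + 43681 - 209*I*√418)) = √(12531 + (43472 - 209*I*√418)) = √(56003 - 209*I*√418)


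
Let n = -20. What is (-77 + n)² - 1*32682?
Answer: -23273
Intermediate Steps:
(-77 + n)² - 1*32682 = (-77 - 20)² - 1*32682 = (-97)² - 32682 = 9409 - 32682 = -23273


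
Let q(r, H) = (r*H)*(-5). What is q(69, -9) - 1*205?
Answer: 2900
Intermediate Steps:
q(r, H) = -5*H*r (q(r, H) = (H*r)*(-5) = -5*H*r)
q(69, -9) - 1*205 = -5*(-9)*69 - 1*205 = 3105 - 205 = 2900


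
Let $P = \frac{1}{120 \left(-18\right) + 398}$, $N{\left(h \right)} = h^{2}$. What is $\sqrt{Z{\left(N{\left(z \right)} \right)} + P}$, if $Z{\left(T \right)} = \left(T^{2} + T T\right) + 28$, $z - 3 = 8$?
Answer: $\frac{\sqrt{90997113878}}{1762} \approx 171.2$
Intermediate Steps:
$z = 11$ ($z = 3 + 8 = 11$)
$Z{\left(T \right)} = 28 + 2 T^{2}$ ($Z{\left(T \right)} = \left(T^{2} + T^{2}\right) + 28 = 2 T^{2} + 28 = 28 + 2 T^{2}$)
$P = - \frac{1}{1762}$ ($P = \frac{1}{-2160 + 398} = \frac{1}{-1762} = - \frac{1}{1762} \approx -0.00056754$)
$\sqrt{Z{\left(N{\left(z \right)} \right)} + P} = \sqrt{\left(28 + 2 \left(11^{2}\right)^{2}\right) - \frac{1}{1762}} = \sqrt{\left(28 + 2 \cdot 121^{2}\right) - \frac{1}{1762}} = \sqrt{\left(28 + 2 \cdot 14641\right) - \frac{1}{1762}} = \sqrt{\left(28 + 29282\right) - \frac{1}{1762}} = \sqrt{29310 - \frac{1}{1762}} = \sqrt{\frac{51644219}{1762}} = \frac{\sqrt{90997113878}}{1762}$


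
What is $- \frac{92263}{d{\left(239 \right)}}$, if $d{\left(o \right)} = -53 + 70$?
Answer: $- \frac{92263}{17} \approx -5427.2$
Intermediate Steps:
$d{\left(o \right)} = 17$
$- \frac{92263}{d{\left(239 \right)}} = - \frac{92263}{17}$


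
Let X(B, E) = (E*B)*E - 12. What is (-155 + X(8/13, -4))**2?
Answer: 4173849/169 ≈ 24697.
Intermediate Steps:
X(B, E) = -12 + B*E**2 (X(B, E) = (B*E)*E - 12 = B*E**2 - 12 = -12 + B*E**2)
(-155 + X(8/13, -4))**2 = (-155 + (-12 + (8/13)*(-4)**2))**2 = (-155 + (-12 + (8*(1/13))*16))**2 = (-155 + (-12 + (8/13)*16))**2 = (-155 + (-12 + 128/13))**2 = (-155 - 28/13)**2 = (-2043/13)**2 = 4173849/169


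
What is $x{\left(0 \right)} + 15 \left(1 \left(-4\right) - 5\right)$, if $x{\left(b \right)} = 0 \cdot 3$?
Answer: $-135$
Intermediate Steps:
$x{\left(b \right)} = 0$
$x{\left(0 \right)} + 15 \left(1 \left(-4\right) - 5\right) = 0 + 15 \left(1 \left(-4\right) - 5\right) = 0 + 15 \left(-4 - 5\right) = 0 + 15 \left(-9\right) = 0 - 135 = -135$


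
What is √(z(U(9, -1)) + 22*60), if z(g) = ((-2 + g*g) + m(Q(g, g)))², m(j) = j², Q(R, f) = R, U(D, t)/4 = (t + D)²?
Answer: 2*√4294836555 ≈ 1.3107e+5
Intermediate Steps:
U(D, t) = 4*(D + t)² (U(D, t) = 4*(t + D)² = 4*(D + t)²)
z(g) = (-2 + 2*g²)² (z(g) = ((-2 + g*g) + g²)² = ((-2 + g²) + g²)² = (-2 + 2*g²)²)
√(z(U(9, -1)) + 22*60) = √(4*(-1 + (4*(9 - 1)²)²)² + 22*60) = √(4*(-1 + (4*8²)²)² + 1320) = √(4*(-1 + (4*64)²)² + 1320) = √(4*(-1 + 256²)² + 1320) = √(4*(-1 + 65536)² + 1320) = √(4*65535² + 1320) = √(4*4294836225 + 1320) = √(17179344900 + 1320) = √17179346220 = 2*√4294836555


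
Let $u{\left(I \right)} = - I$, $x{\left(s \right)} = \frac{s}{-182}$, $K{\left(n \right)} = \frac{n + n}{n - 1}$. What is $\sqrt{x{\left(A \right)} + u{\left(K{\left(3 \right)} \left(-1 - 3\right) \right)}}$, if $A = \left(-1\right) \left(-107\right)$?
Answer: $\frac{\sqrt{378014}}{182} \approx 3.3782$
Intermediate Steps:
$K{\left(n \right)} = \frac{2 n}{-1 + n}$
$A = 107$
$x{\left(s \right)} = - \frac{s}{182}$ ($x{\left(s \right)} = s \left(- \frac{1}{182}\right) = - \frac{s}{182}$)
$\sqrt{x{\left(A \right)} + u{\left(K{\left(3 \right)} \left(-1 - 3\right) \right)}} = \sqrt{\left(- \frac{1}{182}\right) 107 - 2 \cdot 3 \frac{1}{-1 + 3} \left(-1 - 3\right)} = \sqrt{- \frac{107}{182} - 2 \cdot 3 \cdot \frac{1}{2} \left(-4\right)} = \sqrt{- \frac{107}{182} - 3 \left(-4\right)} = \sqrt{- \frac{107}{182} - -12} = \sqrt{- \frac{107}{182} + 12} = \sqrt{\frac{2077}{182}} = \frac{\sqrt{378014}}{182}$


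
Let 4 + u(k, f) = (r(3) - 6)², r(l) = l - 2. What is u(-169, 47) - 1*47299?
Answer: -47278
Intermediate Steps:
r(l) = -2 + l
u(k, f) = 21 (u(k, f) = -4 + ((-2 + 3) - 6)² = -4 + (1 - 6)² = -4 + (-5)² = -4 + 25 = 21)
u(-169, 47) - 1*47299 = 21 - 1*47299 = 21 - 47299 = -47278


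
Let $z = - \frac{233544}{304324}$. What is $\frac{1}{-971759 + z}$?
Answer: $- \frac{76081}{73932454865} \approx -1.0291 \cdot 10^{-6}$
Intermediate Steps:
$z = - \frac{58386}{76081}$ ($z = \left(-233544\right) \frac{1}{304324} = - \frac{58386}{76081} \approx -0.76742$)
$\frac{1}{-971759 + z} = \frac{1}{-971759 - \frac{58386}{76081}} = \frac{1}{- \frac{73932454865}{76081}} = - \frac{76081}{73932454865}$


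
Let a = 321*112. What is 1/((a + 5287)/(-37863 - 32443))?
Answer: -70306/41239 ≈ -1.7048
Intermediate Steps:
a = 35952
1/((a + 5287)/(-37863 - 32443)) = 1/((35952 + 5287)/(-37863 - 32443)) = 1/(41239/(-70306)) = 1/(41239*(-1/70306)) = 1/(-41239/70306) = -70306/41239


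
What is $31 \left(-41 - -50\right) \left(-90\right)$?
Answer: $-25110$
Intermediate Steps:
$31 \left(-41 - -50\right) \left(-90\right) = 31 \left(-41 + 50\right) \left(-90\right) = 31 \cdot 9 \left(-90\right) = 279 \left(-90\right) = -25110$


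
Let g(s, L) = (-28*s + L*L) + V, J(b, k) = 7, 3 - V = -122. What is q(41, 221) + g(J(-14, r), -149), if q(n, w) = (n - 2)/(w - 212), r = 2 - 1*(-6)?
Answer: 66403/3 ≈ 22134.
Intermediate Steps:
V = 125 (V = 3 - 1*(-122) = 3 + 122 = 125)
r = 8 (r = 2 + 6 = 8)
q(n, w) = (-2 + n)/(-212 + w)
g(s, L) = 125 + L² - 28*s (g(s, L) = (-28*s + L*L) + 125 = (-28*s + L²) + 125 = (L² - 28*s) + 125 = 125 + L² - 28*s)
q(41, 221) + g(J(-14, r), -149) = (-2 + 41)/(-212 + 221) + (125 + (-149)² - 28*7) = 39/9 + (125 + 22201 - 196) = (⅑)*39 + 22130 = 13/3 + 22130 = 66403/3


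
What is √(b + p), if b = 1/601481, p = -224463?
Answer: I*√81206087971388662/601481 ≈ 473.78*I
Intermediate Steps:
b = 1/601481 ≈ 1.6626e-6
√(b + p) = √(1/601481 - 224463) = √(-135010229702/601481) = I*√81206087971388662/601481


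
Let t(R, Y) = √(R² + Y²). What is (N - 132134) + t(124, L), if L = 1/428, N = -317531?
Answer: -449665 + √2816637185/428 ≈ -4.4954e+5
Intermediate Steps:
L = 1/428 ≈ 0.0023364
(N - 132134) + t(124, L) = (-317531 - 132134) + √(124² + (1/428)²) = -449665 + √(15376 + 1/183184) = -449665 + √(2816637185/183184) = -449665 + √2816637185/428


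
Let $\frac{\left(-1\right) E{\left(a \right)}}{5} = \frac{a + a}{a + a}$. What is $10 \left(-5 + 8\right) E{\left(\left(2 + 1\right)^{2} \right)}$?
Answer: $-150$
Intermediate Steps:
$E{\left(a \right)} = -5$ ($E{\left(a \right)} = - 5 \frac{a + a}{a + a} = - 5 \frac{2 a}{2 a} = - 5 \cdot 2 a \frac{1}{2 a} = \left(-5\right) 1 = -5$)
$10 \left(-5 + 8\right) E{\left(\left(2 + 1\right)^{2} \right)} = 10 \left(-5 + 8\right) \left(-5\right) = 10 \cdot 3 \left(-5\right) = 30 \left(-5\right) = -150$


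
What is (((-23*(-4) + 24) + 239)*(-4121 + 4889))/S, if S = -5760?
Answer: -142/3 ≈ -47.333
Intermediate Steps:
(((-23*(-4) + 24) + 239)*(-4121 + 4889))/S = (((-23*(-4) + 24) + 239)*(-4121 + 4889))/(-5760) = (((92 + 24) + 239)*768)*(-1/5760) = ((116 + 239)*768)*(-1/5760) = (355*768)*(-1/5760) = 272640*(-1/5760) = -142/3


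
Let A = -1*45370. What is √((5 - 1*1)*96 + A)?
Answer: I*√44986 ≈ 212.1*I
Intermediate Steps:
A = -45370
√((5 - 1*1)*96 + A) = √((5 - 1*1)*96 - 45370) = √((5 - 1)*96 - 45370) = √(4*96 - 45370) = √(384 - 45370) = √(-44986) = I*√44986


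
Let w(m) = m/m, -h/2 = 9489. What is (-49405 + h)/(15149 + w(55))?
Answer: -68383/15150 ≈ -4.5137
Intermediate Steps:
h = -18978 (h = -2*9489 = -18978)
w(m) = 1
(-49405 + h)/(15149 + w(55)) = (-49405 - 18978)/(15149 + 1) = -68383/15150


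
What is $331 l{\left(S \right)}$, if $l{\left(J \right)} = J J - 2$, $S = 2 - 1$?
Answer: $-331$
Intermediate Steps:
$S = 1$
$l{\left(J \right)} = -2 + J^{2}$ ($l{\left(J \right)} = J^{2} - 2 = -2 + J^{2}$)
$331 l{\left(S \right)} = 331 \left(-2 + 1^{2}\right) = 331 \left(-2 + 1\right) = 331 \left(-1\right) = -331$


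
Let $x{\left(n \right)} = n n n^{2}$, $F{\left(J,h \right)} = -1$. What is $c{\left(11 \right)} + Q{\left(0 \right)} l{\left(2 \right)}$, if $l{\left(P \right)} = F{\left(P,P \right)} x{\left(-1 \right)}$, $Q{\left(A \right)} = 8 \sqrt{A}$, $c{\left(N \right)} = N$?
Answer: $11$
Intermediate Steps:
$x{\left(n \right)} = n^{4}$ ($x{\left(n \right)} = n^{2} n^{2} = n^{4}$)
$l{\left(P \right)} = -1$ ($l{\left(P \right)} = - \left(-1\right)^{4} = \left(-1\right) 1 = -1$)
$c{\left(11 \right)} + Q{\left(0 \right)} l{\left(2 \right)} = 11 + 8 \sqrt{0} \left(-1\right) = 11 + 8 \cdot 0 \left(-1\right) = 11 + 0 \left(-1\right) = 11 + 0 = 11$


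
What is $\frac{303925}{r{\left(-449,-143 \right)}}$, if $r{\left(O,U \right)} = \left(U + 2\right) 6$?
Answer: $- \frac{303925}{846} \approx -359.25$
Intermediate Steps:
$r{\left(O,U \right)} = 12 + 6 U$ ($r{\left(O,U \right)} = \left(2 + U\right) 6 = 12 + 6 U$)
$\frac{303925}{r{\left(-449,-143 \right)}} = \frac{303925}{12 + 6 \left(-143\right)} = \frac{303925}{12 - 858} = \frac{303925}{-846} = 303925 \left(- \frac{1}{846}\right) = - \frac{303925}{846}$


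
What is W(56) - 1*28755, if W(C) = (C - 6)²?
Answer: -26255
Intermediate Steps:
W(C) = (-6 + C)²
W(56) - 1*28755 = (-6 + 56)² - 1*28755 = 50² - 28755 = 2500 - 28755 = -26255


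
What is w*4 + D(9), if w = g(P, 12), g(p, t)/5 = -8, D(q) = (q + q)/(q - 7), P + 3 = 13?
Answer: -151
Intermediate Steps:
P = 10 (P = -3 + 13 = 10)
D(q) = 2*q/(-7 + q) (D(q) = (2*q)/(-7 + q) = 2*q/(-7 + q))
g(p, t) = -40 (g(p, t) = 5*(-8) = -40)
w = -40
w*4 + D(9) = -40*4 + 2*9/(-7 + 9) = -160 + 2*9/2 = -160 + 2*9*(1/2) = -160 + 9 = -151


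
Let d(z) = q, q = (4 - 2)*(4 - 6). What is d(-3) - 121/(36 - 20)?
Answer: -185/16 ≈ -11.563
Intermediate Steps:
q = -4 (q = 2*(-2) = -4)
d(z) = -4
d(-3) - 121/(36 - 20) = -4 - 121/(36 - 20) = -4 - 121/16 = -185/16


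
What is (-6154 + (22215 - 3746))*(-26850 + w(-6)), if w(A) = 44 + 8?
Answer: -330017370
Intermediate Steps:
w(A) = 52
(-6154 + (22215 - 3746))*(-26850 + w(-6)) = (-6154 + (22215 - 3746))*(-26850 + 52) = (-6154 + 18469)*(-26798) = 12315*(-26798) = -330017370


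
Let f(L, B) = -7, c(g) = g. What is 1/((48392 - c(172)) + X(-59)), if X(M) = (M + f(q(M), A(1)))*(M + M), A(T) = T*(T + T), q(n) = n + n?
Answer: 1/56008 ≈ 1.7855e-5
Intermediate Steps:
q(n) = 2*n
A(T) = 2*T² (A(T) = T*(2*T) = 2*T²)
X(M) = 2*M*(-7 + M) (X(M) = (M - 7)*(M + M) = (-7 + M)*(2*M) = 2*M*(-7 + M))
1/((48392 - c(172)) + X(-59)) = 1/((48392 - 1*172) + 2*(-59)*(-7 - 59)) = 1/((48392 - 172) + 2*(-59)*(-66)) = 1/(48220 + 7788) = 1/56008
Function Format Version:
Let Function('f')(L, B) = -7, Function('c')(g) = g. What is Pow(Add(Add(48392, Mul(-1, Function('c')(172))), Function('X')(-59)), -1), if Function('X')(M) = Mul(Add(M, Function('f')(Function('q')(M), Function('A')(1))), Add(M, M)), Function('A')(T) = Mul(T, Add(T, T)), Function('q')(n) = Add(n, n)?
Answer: Rational(1, 56008) ≈ 1.7855e-5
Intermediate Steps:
Function('q')(n) = Mul(2, n)
Function('A')(T) = Mul(2, Pow(T, 2)) (Function('A')(T) = Mul(T, Mul(2, T)) = Mul(2, Pow(T, 2)))
Function('X')(M) = Mul(2, M, Add(-7, M)) (Function('X')(M) = Mul(Add(M, -7), Add(M, M)) = Mul(Add(-7, M), Mul(2, M)) = Mul(2, M, Add(-7, M)))
Pow(Add(Add(48392, Mul(-1, Function('c')(172))), Function('X')(-59)), -1) = Pow(Add(Add(48392, Mul(-1, 172)), Mul(2, -59, Add(-7, -59))), -1) = Pow(Add(Add(48392, -172), Mul(2, -59, -66)), -1) = Pow(Add(48220, 7788), -1) = Pow(56008, -1) = Rational(1, 56008)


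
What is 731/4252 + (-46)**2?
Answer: 8997963/4252 ≈ 2116.2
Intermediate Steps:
731/4252 + (-46)**2 = 731*(1/4252) + 2116 = 731/4252 + 2116 = 8997963/4252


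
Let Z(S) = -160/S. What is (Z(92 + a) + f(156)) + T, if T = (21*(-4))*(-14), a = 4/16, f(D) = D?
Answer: 490868/369 ≈ 1330.3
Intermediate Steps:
a = 1/4 (a = 4*(1/16) = 1/4 ≈ 0.25000)
T = 1176 (T = -84*(-14) = 1176)
(Z(92 + a) + f(156)) + T = (-160/(92 + 1/4) + 156) + 1176 = (-160/369/4 + 156) + 1176 = (-160*4/369 + 156) + 1176 = (-640/369 + 156) + 1176 = 56924/369 + 1176 = 490868/369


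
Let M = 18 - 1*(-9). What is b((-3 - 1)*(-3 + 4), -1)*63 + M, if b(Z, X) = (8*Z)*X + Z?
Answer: 1791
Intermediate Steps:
M = 27 (M = 18 + 9 = 27)
b(Z, X) = Z + 8*X*Z (b(Z, X) = 8*X*Z + Z = Z + 8*X*Z)
b((-3 - 1)*(-3 + 4), -1)*63 + M = (((-3 - 1)*(-3 + 4))*(1 + 8*(-1)))*63 + 27 = ((-4*1)*(1 - 8))*63 + 27 = -4*(-7)*63 + 27 = 28*63 + 27 = 1764 + 27 = 1791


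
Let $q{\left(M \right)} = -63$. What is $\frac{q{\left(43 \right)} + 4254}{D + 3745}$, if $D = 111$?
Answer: $\frac{4191}{3856} \approx 1.0869$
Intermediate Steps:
$\frac{q{\left(43 \right)} + 4254}{D + 3745} = \frac{-63 + 4254}{111 + 3745} = \frac{4191}{3856}$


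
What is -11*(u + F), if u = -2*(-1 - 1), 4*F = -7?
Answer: -99/4 ≈ -24.750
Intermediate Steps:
F = -7/4 (F = (1/4)*(-7) = -7/4 ≈ -1.7500)
u = 4 (u = -2*(-2) = 4)
-11*(u + F) = -11*(4 - 7/4) = -11*9/4 = -99/4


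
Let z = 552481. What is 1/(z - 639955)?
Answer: -1/87474 ≈ -1.1432e-5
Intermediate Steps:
1/(z - 639955) = 1/(552481 - 639955) = 1/(-87474) = -1/87474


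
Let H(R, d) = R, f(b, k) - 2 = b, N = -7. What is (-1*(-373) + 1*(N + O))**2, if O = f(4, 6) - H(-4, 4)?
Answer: 141376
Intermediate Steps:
f(b, k) = 2 + b
O = 10 (O = (2 + 4) - 1*(-4) = 6 + 4 = 10)
(-1*(-373) + 1*(N + O))**2 = (-1*(-373) + 1*(-7 + 10))**2 = (373 + 1*3)**2 = (373 + 3)**2 = 376**2 = 141376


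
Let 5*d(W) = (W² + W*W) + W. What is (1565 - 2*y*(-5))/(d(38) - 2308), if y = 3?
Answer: -7975/8614 ≈ -0.92582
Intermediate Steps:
d(W) = W/5 + 2*W²/5 (d(W) = ((W² + W*W) + W)/5 = ((W² + W²) + W)/5 = (2*W² + W)/5 = (W + 2*W²)/5 = W/5 + 2*W²/5)
(1565 - 2*y*(-5))/(d(38) - 2308) = (1565 - 2*3*(-5))/((⅕)*38*(1 + 2*38) - 2308) = (1565 - 6*(-5))/((⅕)*38*(1 + 76) - 2308) = (1565 + 30)/((⅕)*38*77 - 2308) = 1595/(2926/5 - 2308) = 1595/(-8614/5) = 1595*(-5/8614) = -7975/8614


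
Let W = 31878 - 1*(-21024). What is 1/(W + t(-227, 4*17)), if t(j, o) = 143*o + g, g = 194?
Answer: 1/62820 ≈ 1.5918e-5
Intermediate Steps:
W = 52902 (W = 31878 + 21024 = 52902)
t(j, o) = 194 + 143*o (t(j, o) = 143*o + 194 = 194 + 143*o)
1/(W + t(-227, 4*17)) = 1/(52902 + (194 + 143*(4*17))) = 1/(52902 + (194 + 143*68)) = 1/(52902 + (194 + 9724)) = 1/(52902 + 9918) = 1/62820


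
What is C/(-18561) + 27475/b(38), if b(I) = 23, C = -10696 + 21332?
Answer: 22161689/18561 ≈ 1194.0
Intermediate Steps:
C = 10636
C/(-18561) + 27475/b(38) = 10636/(-18561) + 27475/23 = 10636*(-1/18561) + 27475*(1/23) = -10636/18561 + 27475/23 = 22161689/18561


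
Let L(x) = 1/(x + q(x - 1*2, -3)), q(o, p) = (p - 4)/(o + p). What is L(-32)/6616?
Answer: -37/7787032 ≈ -4.7515e-6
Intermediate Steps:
q(o, p) = (-4 + p)/(o + p)
L(x) = 1/(x - 7/(-5 + x)) (L(x) = 1/(x + (-4 - 3)/((x - 1*2) - 3)) = 1/(x - 7/((x - 2) - 3)) = 1/(x - 7/((-2 + x) - 3)) = 1/(x - 7/(-5 + x)))
L(-32)/6616 = ((-5 - 32)/(-7 - 32*(-5 - 32)))/6616 = (-37/(-7 - 32*(-37)))*(1/6616) = (-37/(-7 + 1184))*(1/6616) = (-37/1177)*(1/6616) = ((1/1177)*(-37))*(1/6616) = -37/1177*1/6616 = -37/7787032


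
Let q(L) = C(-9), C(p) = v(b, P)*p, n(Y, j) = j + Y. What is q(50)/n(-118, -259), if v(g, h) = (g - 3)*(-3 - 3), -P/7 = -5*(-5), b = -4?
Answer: 378/377 ≈ 1.0027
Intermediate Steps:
n(Y, j) = Y + j
P = -175 (P = -(-35)*(-5) = -7*25 = -175)
v(g, h) = 18 - 6*g (v(g, h) = (-3 + g)*(-6) = 18 - 6*g)
C(p) = 42*p (C(p) = (18 - 6*(-4))*p = (18 + 24)*p = 42*p)
q(L) = -378 (q(L) = 42*(-9) = -378)
q(50)/n(-118, -259) = -378/(-118 - 259) = -378/(-377) = -378*(-1/377) = 378/377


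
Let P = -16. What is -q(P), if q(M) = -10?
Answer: 10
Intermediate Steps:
-q(P) = -1*(-10) = 10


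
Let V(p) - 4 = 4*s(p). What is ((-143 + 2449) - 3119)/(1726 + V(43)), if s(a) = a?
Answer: -271/634 ≈ -0.42744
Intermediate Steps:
V(p) = 4 + 4*p
((-143 + 2449) - 3119)/(1726 + V(43)) = ((-143 + 2449) - 3119)/(1726 + (4 + 4*43)) = (2306 - 3119)/(1726 + (4 + 172)) = -813/(1726 + 176) = -813/1902 = -813*1/1902 = -271/634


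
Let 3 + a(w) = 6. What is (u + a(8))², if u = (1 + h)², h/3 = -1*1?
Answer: 49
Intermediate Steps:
h = -3 (h = 3*(-1*1) = 3*(-1) = -3)
a(w) = 3 (a(w) = -3 + 6 = 3)
u = 4 (u = (1 - 3)² = (-2)² = 4)
(u + a(8))² = (4 + 3)² = 7² = 49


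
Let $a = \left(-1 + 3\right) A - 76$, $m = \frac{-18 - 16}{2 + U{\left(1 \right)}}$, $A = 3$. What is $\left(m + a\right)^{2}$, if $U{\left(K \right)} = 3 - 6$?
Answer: $1296$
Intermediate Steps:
$U{\left(K \right)} = -3$ ($U{\left(K \right)} = 3 - 6 = -3$)
$m = 34$ ($m = \frac{-18 - 16}{2 - 3} = - \frac{34}{-1} = \left(-34\right) \left(-1\right) = 34$)
$a = -70$ ($a = \left(-1 + 3\right) 3 - 76 = 2 \cdot 3 - 76 = 6 - 76 = -70$)
$\left(m + a\right)^{2} = \left(34 - 70\right)^{2} = \left(-36\right)^{2} = 1296$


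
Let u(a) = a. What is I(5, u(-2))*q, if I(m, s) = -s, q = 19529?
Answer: 39058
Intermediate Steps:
I(5, u(-2))*q = -1*(-2)*19529 = 2*19529 = 39058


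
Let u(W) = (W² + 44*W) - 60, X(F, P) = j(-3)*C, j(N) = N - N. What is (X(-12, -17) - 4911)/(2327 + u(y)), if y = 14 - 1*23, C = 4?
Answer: -4911/1952 ≈ -2.5159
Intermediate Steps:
y = -9 (y = 14 - 23 = -9)
j(N) = 0
X(F, P) = 0 (X(F, P) = 0*4 = 0)
u(W) = -60 + W² + 44*W
(X(-12, -17) - 4911)/(2327 + u(y)) = (0 - 4911)/(2327 + (-60 + (-9)² + 44*(-9))) = -4911/(2327 + (-60 + 81 - 396)) = -4911/(2327 - 375) = -4911/1952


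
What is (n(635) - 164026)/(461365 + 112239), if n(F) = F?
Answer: -163391/573604 ≈ -0.28485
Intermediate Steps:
(n(635) - 164026)/(461365 + 112239) = (635 - 164026)/(461365 + 112239) = -163391/573604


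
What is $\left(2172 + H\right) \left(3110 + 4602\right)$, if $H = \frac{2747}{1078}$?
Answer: $\frac{9039092528}{539} \approx 1.677 \cdot 10^{7}$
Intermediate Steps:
$H = \frac{2747}{1078}$ ($H = 2747 \cdot \frac{1}{1078} = \frac{2747}{1078} \approx 2.5482$)
$\left(2172 + H\right) \left(3110 + 4602\right) = \left(2172 + \frac{2747}{1078}\right) \left(3110 + 4602\right) = \frac{2344163}{1078} \cdot 7712 = \frac{9039092528}{539}$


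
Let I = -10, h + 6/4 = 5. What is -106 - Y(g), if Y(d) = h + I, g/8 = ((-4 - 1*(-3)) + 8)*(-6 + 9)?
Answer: -199/2 ≈ -99.500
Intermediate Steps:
h = 7/2 (h = -3/2 + 5 = 7/2 ≈ 3.5000)
g = 168 (g = 8*(((-4 - 1*(-3)) + 8)*(-6 + 9)) = 8*(((-4 + 3) + 8)*3) = 8*((-1 + 8)*3) = 8*(7*3) = 8*21 = 168)
Y(d) = -13/2 (Y(d) = 7/2 - 10 = -13/2)
-106 - Y(g) = -106 - 1*(-13/2) = -106 + 13/2 = -199/2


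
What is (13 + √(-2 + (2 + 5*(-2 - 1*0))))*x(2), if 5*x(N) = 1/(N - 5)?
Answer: -13/15 - I*√10/15 ≈ -0.86667 - 0.21082*I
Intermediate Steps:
x(N) = 1/(5*(-5 + N)) (x(N) = 1/(5*(N - 5)) = 1/(5*(-5 + N)))
(13 + √(-2 + (2 + 5*(-2 - 1*0))))*x(2) = (13 + √(-2 + (2 + 5*(-2 - 1*0))))*(1/(5*(-5 + 2))) = (13 + √(-2 + (2 + 5*(-2 + 0))))*((⅕)/(-3)) = (13 + √(-2 + (2 + 5*(-2))))*((⅕)*(-⅓)) = (13 + √(-2 + (2 - 10)))*(-1/15) = (13 + √(-2 - 8))*(-1/15) = (13 + √(-10))*(-1/15) = (13 + I*√10)*(-1/15) = -13/15 - I*√10/15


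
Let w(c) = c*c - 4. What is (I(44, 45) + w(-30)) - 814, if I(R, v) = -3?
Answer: 79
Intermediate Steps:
w(c) = -4 + c**2 (w(c) = c**2 - 4 = -4 + c**2)
(I(44, 45) + w(-30)) - 814 = (-3 + (-4 + (-30)**2)) - 814 = (-3 + (-4 + 900)) - 814 = (-3 + 896) - 814 = 893 - 814 = 79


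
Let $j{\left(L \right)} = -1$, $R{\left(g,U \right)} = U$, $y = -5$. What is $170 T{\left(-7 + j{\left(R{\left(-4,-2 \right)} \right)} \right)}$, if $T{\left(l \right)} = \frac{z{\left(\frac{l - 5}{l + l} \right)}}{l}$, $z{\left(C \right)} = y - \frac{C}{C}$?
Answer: $\frac{255}{2} \approx 127.5$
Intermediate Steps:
$z{\left(C \right)} = -6$ ($z{\left(C \right)} = -5 - \frac{C}{C} = -5 - 1 = -6$)
$T{\left(l \right)} = - \frac{6}{l}$
$170 T{\left(-7 + j{\left(R{\left(-4,-2 \right)} \right)} \right)} = 170 \left(- \frac{6}{-7 - 1}\right) = 170 \left(- \frac{6}{-8}\right) = 170 \left(\left(-6\right) \left(- \frac{1}{8}\right)\right) = 170 \cdot \frac{3}{4} = \frac{255}{2}$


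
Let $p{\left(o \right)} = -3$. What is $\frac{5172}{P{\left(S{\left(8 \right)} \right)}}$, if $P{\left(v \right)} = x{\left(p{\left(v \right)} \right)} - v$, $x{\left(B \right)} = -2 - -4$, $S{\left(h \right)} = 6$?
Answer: $-1293$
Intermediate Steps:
$x{\left(B \right)} = 2$ ($x{\left(B \right)} = -2 + 4 = 2$)
$P{\left(v \right)} = 2 - v$
$\frac{5172}{P{\left(S{\left(8 \right)} \right)}} = \frac{5172}{2 - 6} = \frac{5172}{-4} = 5172 \left(- \frac{1}{4}\right) = -1293$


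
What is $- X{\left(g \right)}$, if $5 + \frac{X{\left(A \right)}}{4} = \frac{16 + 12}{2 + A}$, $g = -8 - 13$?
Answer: $\frac{492}{19} \approx 25.895$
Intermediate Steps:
$g = -21$ ($g = -8 - 13 = -21$)
$X{\left(A \right)} = -20 + \frac{112}{2 + A}$ ($X{\left(A \right)} = -20 + 4 \frac{16 + 12}{2 + A} = -20 + 4 \frac{28}{2 + A} = -20 + \frac{112}{2 + A}$)
$- X{\left(g \right)} = - \frac{4 \left(18 - -105\right)}{2 - 21} = - \frac{4 \left(18 + 105\right)}{-19} = - \frac{4 \left(-1\right) 123}{19} = \left(-1\right) \left(- \frac{492}{19}\right) = \frac{492}{19}$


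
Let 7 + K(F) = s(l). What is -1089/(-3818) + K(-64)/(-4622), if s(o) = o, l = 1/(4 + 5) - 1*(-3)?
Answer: 11358463/39705291 ≈ 0.28607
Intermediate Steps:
l = 28/9 (l = 1/9 + 3 = 28/9 ≈ 3.1111)
K(F) = -35/9 (K(F) = -7 + 28/9 = -35/9)
-1089/(-3818) + K(-64)/(-4622) = -1089/(-3818) - 35/9/(-4622) = -1089*(-1/3818) - 35/9*(-1/4622) = 1089/3818 + 35/41598 = 11358463/39705291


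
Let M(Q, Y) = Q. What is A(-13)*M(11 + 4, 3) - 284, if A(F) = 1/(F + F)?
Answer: -7399/26 ≈ -284.58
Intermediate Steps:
A(F) = 1/(2*F)
A(-13)*M(11 + 4, 3) - 284 = ((½)/(-13))*(11 + 4) - 284 = ((½)*(-1/13))*15 - 284 = -1/26*15 - 284 = -15/26 - 284 = -7399/26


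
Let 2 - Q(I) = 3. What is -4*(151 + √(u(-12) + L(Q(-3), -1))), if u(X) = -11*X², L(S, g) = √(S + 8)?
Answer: -604 - 4*I*√(1584 - √7) ≈ -604.0 - 159.06*I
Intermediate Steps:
Q(I) = -1 (Q(I) = 2 - 1*3 = 2 - 3 = -1)
L(S, g) = √(8 + S)
-4*(151 + √(u(-12) + L(Q(-3), -1))) = -4*(151 + √(-11*(-12)² + √(8 - 1))) = -4*(151 + √(-11*144 + √7)) = -4*(151 + √(-1584 + √7)) = -604 - 4*√(-1584 + √7)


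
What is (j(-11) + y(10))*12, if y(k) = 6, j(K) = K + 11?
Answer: 72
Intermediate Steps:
j(K) = 11 + K
(j(-11) + y(10))*12 = ((11 - 11) + 6)*12 = (0 + 6)*12 = 6*12 = 72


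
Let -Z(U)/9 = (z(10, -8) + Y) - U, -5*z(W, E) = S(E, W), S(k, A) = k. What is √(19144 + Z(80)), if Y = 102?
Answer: √473290/5 ≈ 137.59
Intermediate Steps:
z(W, E) = -E/5
Z(U) = -4662/5 + 9*U (Z(U) = -9*((-⅕*(-8) + 102) - U) = -9*((8/5 + 102) - U) = -9*(518/5 - U) = -4662/5 + 9*U)
√(19144 + Z(80)) = √(19144 + (-4662/5 + 9*80)) = √(19144 + (-4662/5 + 720)) = √(19144 - 1062/5) = √(94658/5) = √473290/5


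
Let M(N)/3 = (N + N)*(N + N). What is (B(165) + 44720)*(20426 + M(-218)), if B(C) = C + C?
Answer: 26611665700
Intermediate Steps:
B(C) = 2*C
M(N) = 12*N**2 (M(N) = 3*((N + N)*(N + N)) = 3*((2*N)*(2*N)) = 3*(4*N**2) = 12*N**2)
(B(165) + 44720)*(20426 + M(-218)) = (2*165 + 44720)*(20426 + 12*(-218)**2) = (330 + 44720)*(20426 + 12*47524) = 45050*(20426 + 570288) = 45050*590714 = 26611665700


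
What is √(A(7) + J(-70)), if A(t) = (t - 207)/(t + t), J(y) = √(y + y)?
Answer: √(-700 + 98*I*√35)/7 ≈ 1.4601 + 4.0519*I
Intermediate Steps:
J(y) = √2*√y (J(y) = √(2*y) = √2*√y)
A(t) = (-207 + t)/(2*t) (A(t) = (-207 + t)/((2*t)) = (-207 + t)*(1/(2*t)) = (-207 + t)/(2*t))
√(A(7) + J(-70)) = √((½)*(-207 + 7)/7 + √2*√(-70)) = √((½)*(⅐)*(-200) + √2*(I*√70)) = √(-100/7 + 2*I*√35)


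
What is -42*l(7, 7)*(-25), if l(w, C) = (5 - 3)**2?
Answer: 4200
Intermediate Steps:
l(w, C) = 4 (l(w, C) = 2**2 = 4)
-42*l(7, 7)*(-25) = -42*4*(-25) = -168*(-25) = 4200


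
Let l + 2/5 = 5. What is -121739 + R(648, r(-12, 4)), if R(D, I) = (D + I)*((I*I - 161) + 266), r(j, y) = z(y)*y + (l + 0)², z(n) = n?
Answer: 14004948039/15625 ≈ 8.9632e+5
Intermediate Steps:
l = 23/5 (l = -⅖ + 5 = 23/5 ≈ 4.6000)
r(j, y) = 529/25 + y² (r(j, y) = y*y + (23/5 + 0)² = y² + (23/5)² = y² + 529/25 = 529/25 + y²)
R(D, I) = (105 + I²)*(D + I) (R(D, I) = (D + I)*((I² - 161) + 266) = (D + I)*((-161 + I²) + 266) = (D + I)*(105 + I²) = (105 + I²)*(D + I))
-121739 + R(648, r(-12, 4)) = -121739 + ((529/25 + 4²)³ + 105*648 + 105*(529/25 + 4²) + 648*(529/25 + 4²)²) = -121739 + ((529/25 + 16)³ + 68040 + 105*(529/25 + 16) + 648*(529/25 + 16)²) = -121739 + ((929/25)³ + 68040 + 105*(929/25) + 648*(929/25)²) = -121739 + (801765089/15625 + 68040 + 19509/5 + 648*(863041/625)) = -121739 + (801765089/15625 + 68040 + 19509/5 + 559250568/625) = -121739 + 15907119914/15625 = 14004948039/15625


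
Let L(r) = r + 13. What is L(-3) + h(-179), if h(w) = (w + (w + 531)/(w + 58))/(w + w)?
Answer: 41381/3938 ≈ 10.508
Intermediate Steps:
L(r) = 13 + r
h(w) = (w + (531 + w)/(58 + w))/(2*w) (h(w) = (w + (531 + w)/(58 + w))/((2*w)) = (w + (531 + w)/(58 + w))*(1/(2*w)) = (w + (531 + w)/(58 + w))/(2*w))
L(-3) + h(-179) = (13 - 3) + (1/2)*(531 + (-179)**2 + 59*(-179))/(-179*(58 - 179)) = 10 + (1/2)*(-1/179)*(531 + 32041 - 10561)/(-121) = 10 + (1/2)*(-1/179)*(-1/121)*22011 = 10 + 2001/3938 = 41381/3938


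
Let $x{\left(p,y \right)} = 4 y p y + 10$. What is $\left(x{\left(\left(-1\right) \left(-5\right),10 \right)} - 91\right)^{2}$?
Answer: $3682561$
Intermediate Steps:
$x{\left(p,y \right)} = 10 + 4 p y^{2}$ ($x{\left(p,y \right)} = 4 p y y + 10 = 4 p y^{2} + 10 = 10 + 4 p y^{2}$)
$\left(x{\left(\left(-1\right) \left(-5\right),10 \right)} - 91\right)^{2} = \left(\left(10 + 4 \left(\left(-1\right) \left(-5\right)\right) 10^{2}\right) - 91\right)^{2} = \left(\left(10 + 4 \cdot 5 \cdot 100\right) - 91\right)^{2} = \left(\left(10 + 2000\right) - 91\right)^{2} = \left(2010 - 91\right)^{2} = 1919^{2} = 3682561$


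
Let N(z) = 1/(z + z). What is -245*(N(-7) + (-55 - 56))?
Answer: 54425/2 ≈ 27213.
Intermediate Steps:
N(z) = 1/(2*z)
-245*(N(-7) + (-55 - 56)) = -245*((½)/(-7) + (-55 - 56)) = -245*((½)*(-⅐) - 111) = -245*(-1/14 - 111) = -245*(-1555/14) = 54425/2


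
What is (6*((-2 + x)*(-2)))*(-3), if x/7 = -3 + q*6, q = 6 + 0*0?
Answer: 8244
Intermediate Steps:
q = 6 (q = 6 + 0 = 6)
x = 231 (x = 7*(-3 + 6*6) = 7*(-3 + 36) = 7*33 = 231)
(6*((-2 + x)*(-2)))*(-3) = (6*((-2 + 231)*(-2)))*(-3) = (6*(229*(-2)))*(-3) = (6*(-458))*(-3) = -2748*(-3) = 8244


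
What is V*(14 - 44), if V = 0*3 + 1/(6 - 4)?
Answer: -15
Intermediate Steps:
V = ½ (V = 0 + 1/2 = 0 + ½ = ½ ≈ 0.50000)
V*(14 - 44) = (14 - 44)/2 = (½)*(-30) = -15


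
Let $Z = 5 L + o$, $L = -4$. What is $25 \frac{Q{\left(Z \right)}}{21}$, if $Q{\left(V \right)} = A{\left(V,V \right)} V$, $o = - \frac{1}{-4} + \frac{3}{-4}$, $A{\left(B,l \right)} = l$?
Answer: $\frac{42025}{84} \approx 500.3$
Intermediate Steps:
$o = - \frac{1}{2}$ ($o = \left(-1\right) \left(- \frac{1}{4}\right) + 3 \left(- \frac{1}{4}\right) = \frac{1}{4} - \frac{3}{4} = - \frac{1}{2} \approx -0.5$)
$Z = - \frac{41}{2}$ ($Z = 5 \left(-4\right) - \frac{1}{2} = -20 - \frac{1}{2} = - \frac{41}{2} \approx -20.5$)
$Q{\left(V \right)} = V^{2}$ ($Q{\left(V \right)} = V V = V^{2}$)
$25 \frac{Q{\left(Z \right)}}{21} = 25 \frac{\left(- \frac{41}{2}\right)^{2}}{21} = 25 \cdot \frac{1681}{4} \cdot \frac{1}{21} = 25 \cdot \frac{1681}{84} = \frac{42025}{84}$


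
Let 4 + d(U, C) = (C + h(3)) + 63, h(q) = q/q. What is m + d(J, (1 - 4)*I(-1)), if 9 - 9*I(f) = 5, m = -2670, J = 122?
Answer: -7834/3 ≈ -2611.3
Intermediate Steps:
h(q) = 1
I(f) = 4/9 (I(f) = 1 - ⅑*5 = 1 - 5/9 = 4/9)
d(U, C) = 60 + C (d(U, C) = -4 + ((C + 1) + 63) = -4 + ((1 + C) + 63) = -4 + (64 + C) = 60 + C)
m + d(J, (1 - 4)*I(-1)) = -2670 + (60 + (1 - 4)*(4/9)) = -2670 + (60 - 3*4/9) = -2670 + (60 - 4/3) = -2670 + 176/3 = -7834/3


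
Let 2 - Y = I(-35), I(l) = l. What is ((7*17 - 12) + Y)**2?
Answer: 20736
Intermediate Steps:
Y = 37 (Y = 2 - 1*(-35) = 2 + 35 = 37)
((7*17 - 12) + Y)**2 = ((7*17 - 12) + 37)**2 = ((119 - 12) + 37)**2 = (107 + 37)**2 = 144**2 = 20736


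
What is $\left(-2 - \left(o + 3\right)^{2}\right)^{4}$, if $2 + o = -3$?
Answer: $1296$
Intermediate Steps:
$o = -5$ ($o = -2 - 3 = -5$)
$\left(-2 - \left(o + 3\right)^{2}\right)^{4} = \left(-2 - \left(-5 + 3\right)^{2}\right)^{4} = \left(-2 - \left(-2\right)^{2}\right)^{4} = \left(-2 - 4\right)^{4} = \left(-6\right)^{4} = 1296$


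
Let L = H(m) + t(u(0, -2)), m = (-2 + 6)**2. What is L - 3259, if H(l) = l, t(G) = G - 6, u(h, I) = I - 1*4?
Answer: -3255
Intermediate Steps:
u(h, I) = -4 + I (u(h, I) = I - 4 = -4 + I)
t(G) = -6 + G
m = 16 (m = 4**2 = 16)
L = 4 (L = 16 + (-6 + (-4 - 2)) = 16 + (-6 - 6) = 16 - 12 = 4)
L - 3259 = 4 - 3259 = -3255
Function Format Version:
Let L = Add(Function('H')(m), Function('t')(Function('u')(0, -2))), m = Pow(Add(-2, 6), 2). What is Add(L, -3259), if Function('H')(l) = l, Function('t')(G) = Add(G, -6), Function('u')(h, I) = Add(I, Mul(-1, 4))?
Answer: -3255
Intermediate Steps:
Function('u')(h, I) = Add(-4, I) (Function('u')(h, I) = Add(I, -4) = Add(-4, I))
Function('t')(G) = Add(-6, G)
m = 16 (m = Pow(4, 2) = 16)
L = 4 (L = Add(16, Add(-6, Add(-4, -2))) = Add(16, Add(-6, -6)) = Add(16, -12) = 4)
Add(L, -3259) = Add(4, -3259) = -3255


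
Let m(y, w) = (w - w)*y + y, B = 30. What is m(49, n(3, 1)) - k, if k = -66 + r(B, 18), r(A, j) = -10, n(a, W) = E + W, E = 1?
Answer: 125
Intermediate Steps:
n(a, W) = 1 + W
m(y, w) = y (m(y, w) = 0*y + y = 0 + y = y)
k = -76 (k = -66 - 10 = -76)
m(49, n(3, 1)) - k = 49 - 1*(-76) = 49 + 76 = 125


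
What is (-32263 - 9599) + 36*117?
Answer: -37650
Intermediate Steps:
(-32263 - 9599) + 36*117 = -41862 + 4212 = -37650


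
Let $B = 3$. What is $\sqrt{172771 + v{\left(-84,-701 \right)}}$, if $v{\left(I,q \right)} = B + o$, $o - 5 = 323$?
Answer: $\sqrt{173102} \approx 416.06$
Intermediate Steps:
$o = 328$ ($o = 5 + 323 = 328$)
$v{\left(I,q \right)} = 331$ ($v{\left(I,q \right)} = 3 + 328 = 331$)
$\sqrt{172771 + v{\left(-84,-701 \right)}} = \sqrt{172771 + 331} = \sqrt{173102}$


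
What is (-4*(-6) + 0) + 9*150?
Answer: 1374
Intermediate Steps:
(-4*(-6) + 0) + 9*150 = (24 + 0) + 1350 = 24 + 1350 = 1374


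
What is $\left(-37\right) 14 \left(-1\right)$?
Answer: $518$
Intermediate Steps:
$\left(-37\right) 14 \left(-1\right) = \left(-518\right) \left(-1\right) = 518$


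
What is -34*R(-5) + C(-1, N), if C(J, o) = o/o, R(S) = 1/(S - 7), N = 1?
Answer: 23/6 ≈ 3.8333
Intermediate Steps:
R(S) = 1/(-7 + S)
C(J, o) = 1
-34*R(-5) + C(-1, N) = -34/(-7 - 5) + 1 = -34/(-12) + 1 = -34*(-1/12) + 1 = 17/6 + 1 = 23/6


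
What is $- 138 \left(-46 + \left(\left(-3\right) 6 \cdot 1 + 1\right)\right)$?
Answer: $8694$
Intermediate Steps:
$- 138 \left(-46 + \left(\left(-3\right) 6 \cdot 1 + 1\right)\right) = - 138 \left(-46 + \left(\left(-18\right) 1 + 1\right)\right) = - 138 \left(-46 + \left(-18 + 1\right)\right) = - 138 \left(-46 - 17\right) = \left(-138\right) \left(-63\right) = 8694$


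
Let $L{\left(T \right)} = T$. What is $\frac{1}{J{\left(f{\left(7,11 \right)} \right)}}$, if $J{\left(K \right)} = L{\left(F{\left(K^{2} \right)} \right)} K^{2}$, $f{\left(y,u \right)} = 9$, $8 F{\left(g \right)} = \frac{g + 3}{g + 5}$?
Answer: $\frac{172}{1701} \approx 0.10112$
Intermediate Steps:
$F{\left(g \right)} = \frac{3 + g}{8 \left(5 + g\right)}$ ($F{\left(g \right)} = \frac{\left(g + 3\right) \frac{1}{g + 5}}{8} = \frac{\left(3 + g\right) \frac{1}{5 + g}}{8} = \frac{\frac{1}{5 + g} \left(3 + g\right)}{8} = \frac{3 + g}{8 \left(5 + g\right)}$)
$J{\left(K \right)} = \frac{K^{2} \left(3 + K^{2}\right)}{8 \left(5 + K^{2}\right)}$ ($J{\left(K \right)} = \frac{3 + K^{2}}{8 \left(5 + K^{2}\right)} K^{2} = \frac{K^{2} \left(3 + K^{2}\right)}{8 \left(5 + K^{2}\right)}$)
$\frac{1}{J{\left(f{\left(7,11 \right)} \right)}} = \frac{1}{\frac{1}{8} \cdot 9^{2} \frac{1}{5 + 9^{2}} \left(3 + 9^{2}\right)} = \frac{1}{\frac{1}{8} \cdot 81 \frac{1}{5 + 81} \left(3 + 81\right)} = \frac{1}{\frac{1}{8} \cdot 81 \cdot \frac{1}{86} \cdot 84} = \frac{1}{\frac{1701}{172}} = \frac{172}{1701}$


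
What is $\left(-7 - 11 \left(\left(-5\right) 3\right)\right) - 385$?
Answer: $-227$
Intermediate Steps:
$\left(-7 - 11 \left(\left(-5\right) 3\right)\right) - 385 = \left(-7 - -165\right) - 385 = \left(-7 + 165\right) - 385 = 158 - 385 = -227$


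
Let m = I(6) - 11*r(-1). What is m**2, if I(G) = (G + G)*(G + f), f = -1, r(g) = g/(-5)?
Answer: 83521/25 ≈ 3340.8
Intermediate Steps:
r(g) = -g/5 (r(g) = g*(-1/5) = -g/5)
I(G) = 2*G*(-1 + G) (I(G) = (G + G)*(G - 1) = (2*G)*(-1 + G) = 2*G*(-1 + G))
m = 289/5 (m = 2*6*(-1 + 6) - (-11)*(-1)/5 = 2*6*5 - 11*1/5 = 60 - 11/5 = 289/5 ≈ 57.800)
m**2 = (289/5)**2 = 83521/25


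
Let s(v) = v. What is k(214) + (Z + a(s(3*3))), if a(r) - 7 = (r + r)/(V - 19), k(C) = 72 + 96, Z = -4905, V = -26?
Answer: -23652/5 ≈ -4730.4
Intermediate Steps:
k(C) = 168
a(r) = 7 - 2*r/45 (a(r) = 7 + (r + r)/(-26 - 19) = 7 + (2*r)/(-45) = 7 + (2*r)*(-1/45) = 7 - 2*r/45)
k(214) + (Z + a(s(3*3))) = 168 + (-4905 + (7 - 2*3/15)) = 168 + (-4905 + (7 - 2/45*9)) = 168 + (-4905 + (7 - ⅖)) = 168 + (-4905 + 33/5) = 168 - 24492/5 = -23652/5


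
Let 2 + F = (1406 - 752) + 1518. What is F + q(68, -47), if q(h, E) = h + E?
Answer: 2191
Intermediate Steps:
F = 2170 (F = -2 + ((1406 - 752) + 1518) = -2 + (654 + 1518) = -2 + 2172 = 2170)
q(h, E) = E + h
F + q(68, -47) = 2170 + (-47 + 68) = 2170 + 21 = 2191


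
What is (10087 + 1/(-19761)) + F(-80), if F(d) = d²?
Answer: 325799606/19761 ≈ 16487.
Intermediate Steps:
(10087 + 1/(-19761)) + F(-80) = (10087 + 1/(-19761)) + (-80)² = (10087 - 1/19761) + 6400 = 199329206/19761 + 6400 = 325799606/19761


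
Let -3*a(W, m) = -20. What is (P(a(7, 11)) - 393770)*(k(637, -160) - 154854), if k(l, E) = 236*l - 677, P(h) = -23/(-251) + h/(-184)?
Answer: 23637085989953/11546 ≈ 2.0472e+9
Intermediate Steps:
a(W, m) = 20/3 (a(W, m) = -⅓*(-20) = 20/3)
P(h) = 23/251 - h/184 (P(h) = -23*(-1/251) + h*(-1/184) = 23/251 - h/184)
k(l, E) = -677 + 236*l
(P(a(7, 11)) - 393770)*(k(637, -160) - 154854) = ((23/251 - 1/184*20/3) - 393770)*((-677 + 236*637) - 154854) = ((23/251 - 5/138) - 393770)*((-677 + 150332) - 154854) = (1919/34638 - 393770)*(149655 - 154854) = -13639403341/34638*(-5199) = 23637085989953/11546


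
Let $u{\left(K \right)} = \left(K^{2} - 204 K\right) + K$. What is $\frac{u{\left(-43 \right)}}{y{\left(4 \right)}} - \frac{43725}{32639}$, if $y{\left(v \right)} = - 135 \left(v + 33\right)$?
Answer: $- \frac{187887239}{54343935} \approx -3.4574$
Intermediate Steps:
$y{\left(v \right)} = -4455 - 135 v$ ($y{\left(v \right)} = - 135 \left(33 + v\right) = -4455 - 135 v$)
$u{\left(K \right)} = K^{2} - 203 K$
$\frac{u{\left(-43 \right)}}{y{\left(4 \right)}} - \frac{43725}{32639} = \frac{\left(-43\right) \left(-203 - 43\right)}{-4455 - 540} - \frac{43725}{32639} = \frac{\left(-43\right) \left(-246\right)}{-4455 - 540} - \frac{43725}{32639} = \frac{10578}{-4995} - \frac{43725}{32639} = 10578 \left(- \frac{1}{4995}\right) - \frac{43725}{32639} = - \frac{3526}{1665} - \frac{43725}{32639} = - \frac{187887239}{54343935}$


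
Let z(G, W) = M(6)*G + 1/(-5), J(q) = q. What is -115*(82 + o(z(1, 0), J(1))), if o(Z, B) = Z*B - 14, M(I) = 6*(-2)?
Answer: -6417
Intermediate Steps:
M(I) = -12
z(G, W) = -1/5 - 12*G (z(G, W) = -12*G + 1/(-5) = -12*G - 1/5 = -1/5 - 12*G)
o(Z, B) = -14 + B*Z (o(Z, B) = B*Z - 14 = -14 + B*Z)
-115*(82 + o(z(1, 0), J(1))) = -115*(82 + (-14 + 1*(-1/5 - 12*1))) = -115*(82 + (-14 + 1*(-1/5 - 12))) = -115*(82 + (-14 + 1*(-61/5))) = -115*(82 + (-14 - 61/5)) = -115*(82 - 131/5) = -115*279/5 = -6417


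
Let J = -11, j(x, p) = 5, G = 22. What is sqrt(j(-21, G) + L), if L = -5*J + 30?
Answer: 3*sqrt(10) ≈ 9.4868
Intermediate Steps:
L = 85 (L = -5*(-11) + 30 = 55 + 30 = 85)
sqrt(j(-21, G) + L) = sqrt(5 + 85) = sqrt(90) = 3*sqrt(10)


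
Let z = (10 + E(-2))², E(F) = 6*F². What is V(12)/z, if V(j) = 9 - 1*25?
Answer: -4/289 ≈ -0.013841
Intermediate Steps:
V(j) = -16 (V(j) = 9 - 25 = -16)
z = 1156 (z = (10 + 6*(-2)²)² = (10 + 6*4)² = (10 + 24)² = 34² = 1156)
V(12)/z = -16/1156 = -16*1/1156 = -4/289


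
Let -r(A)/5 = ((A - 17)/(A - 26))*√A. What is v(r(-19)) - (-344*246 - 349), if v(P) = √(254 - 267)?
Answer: 84973 + I*√13 ≈ 84973.0 + 3.6056*I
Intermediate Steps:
r(A) = -5*√A*(-17 + A)/(-26 + A) (r(A) = -5*(A - 17)/(A - 26)*√A = -5*(-17 + A)/(-26 + A)*√A = -5*√A*(-17 + A)/(-26 + A))
v(P) = I*√13 (v(P) = √(-13) = I*√13)
v(r(-19)) - (-344*246 - 349) = I*√13 - (-344*246 - 349) = I*√13 - (-84624 - 349) = I*√13 - 1*(-84973) = I*√13 + 84973 = 84973 + I*√13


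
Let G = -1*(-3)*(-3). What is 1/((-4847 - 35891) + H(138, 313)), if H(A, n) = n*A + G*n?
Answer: -1/361 ≈ -0.0027701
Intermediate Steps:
G = -9 (G = 3*(-3) = -9)
H(A, n) = -9*n + A*n (H(A, n) = n*A - 9*n = A*n - 9*n = -9*n + A*n)
1/((-4847 - 35891) + H(138, 313)) = 1/((-4847 - 35891) + 313*(-9 + 138)) = 1/(-40738 + 313*129) = 1/(-40738 + 40377) = 1/(-361) = -1/361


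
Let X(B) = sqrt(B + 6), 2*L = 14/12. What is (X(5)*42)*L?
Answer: 49*sqrt(11)/2 ≈ 81.257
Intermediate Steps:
L = 7/12 (L = (14/12)/2 = (14*(1/12))/2 = (1/2)*(7/6) = 7/12 ≈ 0.58333)
X(B) = sqrt(6 + B)
(X(5)*42)*L = (sqrt(6 + 5)*42)*(7/12) = (sqrt(11)*42)*(7/12) = (42*sqrt(11))*(7/12) = 49*sqrt(11)/2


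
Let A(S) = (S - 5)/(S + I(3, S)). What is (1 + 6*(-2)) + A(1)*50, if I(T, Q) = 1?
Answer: -111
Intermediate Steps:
A(S) = (-5 + S)/(1 + S) (A(S) = (S - 5)/(S + 1) = (-5 + S)/(1 + S))
(1 + 6*(-2)) + A(1)*50 = (1 + 6*(-2)) + ((-5 + 1)/(1 + 1))*50 = (1 - 12) + (-4/2)*50 = -11 + ((1/2)*(-4))*50 = -11 - 2*50 = -11 - 100 = -111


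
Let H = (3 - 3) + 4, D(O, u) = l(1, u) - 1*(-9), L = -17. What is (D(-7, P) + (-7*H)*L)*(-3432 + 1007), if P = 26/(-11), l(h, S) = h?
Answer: -1178550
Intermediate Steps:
P = -26/11 (P = 26*(-1/11) = -26/11 ≈ -2.3636)
D(O, u) = 10 (D(O, u) = 1 - 1*(-9) = 1 + 9 = 10)
H = 4 (H = 0 + 4 = 4)
(D(-7, P) + (-7*H)*L)*(-3432 + 1007) = (10 - 7*4*(-17))*(-3432 + 1007) = (10 - 28*(-17))*(-2425) = (10 + 476)*(-2425) = 486*(-2425) = -1178550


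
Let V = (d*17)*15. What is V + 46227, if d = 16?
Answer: 50307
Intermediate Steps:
V = 4080 (V = (16*17)*15 = 272*15 = 4080)
V + 46227 = 4080 + 46227 = 50307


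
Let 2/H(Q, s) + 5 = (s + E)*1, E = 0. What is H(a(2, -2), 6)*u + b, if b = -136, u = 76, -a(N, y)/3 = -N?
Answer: 16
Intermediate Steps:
a(N, y) = 3*N (a(N, y) = -(-3)*N = 3*N)
H(Q, s) = 2/(-5 + s) (H(Q, s) = 2/(-5 + (s + 0)*1) = 2/(-5 + s*1) = 2/(-5 + s))
H(a(2, -2), 6)*u + b = (2/(-5 + 6))*76 - 136 = (2/1)*76 - 136 = (2*1)*76 - 136 = 2*76 - 136 = 152 - 136 = 16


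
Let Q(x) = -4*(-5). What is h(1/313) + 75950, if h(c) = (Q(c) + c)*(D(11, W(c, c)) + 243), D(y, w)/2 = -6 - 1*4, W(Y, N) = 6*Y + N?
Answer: 25168553/313 ≈ 80411.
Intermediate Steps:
W(Y, N) = N + 6*Y
D(y, w) = -20 (D(y, w) = 2*(-6 - 1*4) = 2*(-6 - 4) = 2*(-10) = -20)
Q(x) = 20
h(c) = 4460 + 223*c (h(c) = (20 + c)*(-20 + 243) = (20 + c)*223 = 4460 + 223*c)
h(1/313) + 75950 = (4460 + 223/313) + 75950 = 1396203/313 + 75950 = 25168553/313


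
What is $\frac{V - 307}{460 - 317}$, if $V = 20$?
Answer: $- \frac{287}{143} \approx -2.007$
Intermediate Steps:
$\frac{V - 307}{460 - 317} = \frac{20 - 307}{460 - 317} = - \frac{287}{143}$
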